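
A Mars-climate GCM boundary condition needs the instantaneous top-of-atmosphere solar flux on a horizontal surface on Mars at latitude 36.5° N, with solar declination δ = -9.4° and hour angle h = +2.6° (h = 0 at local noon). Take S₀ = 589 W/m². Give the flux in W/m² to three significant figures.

cos θ_z = sin φ sin δ + cos φ cos δ cos h = -0.097150 + 0.792246 = 0.695096.
Flux = S₀ · cos θ_z = 589 × 0.695096 = 409.4 W/m².

409 W/m²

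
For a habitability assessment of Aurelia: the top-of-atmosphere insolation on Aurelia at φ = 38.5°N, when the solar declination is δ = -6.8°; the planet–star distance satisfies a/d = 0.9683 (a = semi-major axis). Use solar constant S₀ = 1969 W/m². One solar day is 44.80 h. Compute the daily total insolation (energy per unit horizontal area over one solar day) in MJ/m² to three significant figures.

63.0 MJ/m²

cos H₀ = −tan(+38.5°) tan(-6.800°) = 0.0948, H₀ = 1.4758 rad.
Bracket: H₀ sin φ sin δ + cos φ cos δ sin H₀ = 1.4758×0.62251×-0.11840 + 0.78261×0.99297×0.99549 = -0.108774 + 0.773603 = 0.664829.
Inverse-square distance factor (a/d)² = 0.9683² = 0.937605.
Q̄ = (S₀/π) × 0.937605 × [bracket] = (1969/π) × 0.937605 × 0.664829 = 390.68 W/m².
Daily total = Q̄ × 44.80 h × 3600 s/h = 390.68 × 44.80 × 3600 / 10⁶ = 63.01 MJ/m².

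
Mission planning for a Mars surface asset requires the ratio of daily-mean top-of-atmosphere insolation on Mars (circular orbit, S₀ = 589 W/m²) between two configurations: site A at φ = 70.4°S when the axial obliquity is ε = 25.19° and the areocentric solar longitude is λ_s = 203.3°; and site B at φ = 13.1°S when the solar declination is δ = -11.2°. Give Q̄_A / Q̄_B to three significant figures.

Q̄_A / Q̄_B ≈ 0.603

— Configuration A (φ=-70.4°):
sin δ = sin 25.19° × sin 203.3° = -0.16835, so δ = -9.692°.
cos H₀ = −tan(-70.4°) tan(-9.692°) = -0.4796, H₀ = 2.0710 rad.
Bracket: H₀ sin φ sin δ + cos φ cos δ sin H₀ = 2.0710×-0.94206×-0.16835 + 0.33545×0.98573×0.87747 = 0.328452 + 0.290147 = 0.618599.
Q̄ = (S₀/π) × [bracket] = (589/π) × 0.618599 = 115.98 W/m².
— Configuration B (φ=-13.1°):
cos H₀ = −tan(-13.1°) tan(-11.200°) = -0.0461, H₀ = 1.6169 rad.
Bracket: H₀ sin φ sin δ + cos φ cos δ sin H₀ = 1.6169×-0.22665×-0.19423 + 0.97398×0.98096×0.99894 = 0.071180 + 0.954423 = 1.025603.
Q̄ = (S₀/π) × [bracket] = (589/π) × 1.025603 = 192.28 W/m².
Ratio Q̄_A / Q̄_B = 115.98 / 192.28 = 0.6032.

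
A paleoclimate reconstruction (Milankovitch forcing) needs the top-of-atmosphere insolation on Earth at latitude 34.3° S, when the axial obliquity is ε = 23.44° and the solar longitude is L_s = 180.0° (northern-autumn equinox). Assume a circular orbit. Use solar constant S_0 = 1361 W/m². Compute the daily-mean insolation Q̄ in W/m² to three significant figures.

Q̄ ≈ 358 W/m²

Solar declination: sin δ = sin ε · sin L_s = sin 23.44° × sin 180.0° = 0.00000, so δ = +0.000°.
cos h₀ = −tan(-34.3°) tan(+0.000°) = 0.0000, h₀ = 1.5708 rad.
Bracket: h₀ sin ϕ sin δ + cos ϕ cos δ sin h₀ = 1.5708×-0.56353×0.00000 + 0.82610×1.00000×1.00000 = -0.000000 + 0.826100 = 0.826100.
Q̄ = (S_0/π) × [bracket] = (1361/π) × 0.826100 = 357.9 W/m².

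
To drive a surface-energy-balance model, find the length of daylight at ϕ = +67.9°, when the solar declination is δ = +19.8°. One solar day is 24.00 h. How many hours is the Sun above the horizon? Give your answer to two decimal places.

20.33 h

cos h₀ = −tan ϕ · tan δ = −tan(+67.9°) × tan(+19.800°) = -0.8866, so h₀ = 2.6608 rad = 152.45°.
Daylight = 2h₀/(2π) × 24.00 h = (2.6608/π) × 24.00 = 20.33 h.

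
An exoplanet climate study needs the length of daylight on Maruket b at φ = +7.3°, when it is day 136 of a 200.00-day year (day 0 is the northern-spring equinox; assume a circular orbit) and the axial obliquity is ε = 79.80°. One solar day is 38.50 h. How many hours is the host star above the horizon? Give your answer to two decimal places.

Solar longitude: λ_s = 360° × (136 − 0)/200.00 = 244.800°.
sin δ = sin 79.80° × sin 244.800° = -0.89053, so δ = -62.940°.
cos H₀ = −tan φ · tan δ = −tan(+7.3°) × tan(-62.940°) = 0.2508, so H₀ = 1.3173 rad = 75.48°.
Daylight = 2H₀/(2π) × 38.50 h = (1.3173/π) × 38.50 = 16.14 h.

16.14 h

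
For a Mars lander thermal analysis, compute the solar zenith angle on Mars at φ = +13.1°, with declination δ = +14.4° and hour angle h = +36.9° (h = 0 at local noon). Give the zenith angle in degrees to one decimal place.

θ_z = 35.8°

cos θ_z = sin φ sin δ + cos φ cos δ cos h = 0.056366 + 0.754404 = 0.810770.
θ_z = arccos(0.810770) = 35.8°.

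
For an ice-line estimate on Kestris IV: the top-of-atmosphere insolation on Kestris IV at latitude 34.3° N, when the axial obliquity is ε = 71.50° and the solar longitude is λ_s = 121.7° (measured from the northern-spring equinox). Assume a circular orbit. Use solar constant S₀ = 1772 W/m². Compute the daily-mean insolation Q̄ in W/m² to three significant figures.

Solar declination: sin δ = sin ε · sin λ_s = sin 71.50° × sin 121.7° = 0.80684, so δ = +53.789°.
cos H₀ = −tan(+34.3°) tan(+53.789°) = -0.9317, H₀ = 2.7698 rad.
Bracket: H₀ sin φ sin δ + cos φ cos δ sin H₀ = 2.7698×0.56353×0.80684 + 0.82610×0.59076×0.36333 = 1.259369 + 0.177315 = 1.436684.
Q̄ = (S₀/π) × [bracket] = (1772/π) × 1.436684 = 810.4 W/m².

Q̄ ≈ 810 W/m²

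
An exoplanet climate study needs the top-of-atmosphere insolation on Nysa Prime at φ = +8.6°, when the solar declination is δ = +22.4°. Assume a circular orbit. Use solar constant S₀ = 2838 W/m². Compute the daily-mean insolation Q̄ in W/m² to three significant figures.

Q̄ ≈ 908 W/m²

cos H₀ = −tan(+8.6°) tan(+22.400°) = -0.0623, H₀ = 1.6332 rad.
Bracket: H₀ sin φ sin δ + cos φ cos δ sin H₀ = 1.6332×0.14954×0.38107 + 0.98876×0.92455×0.99806 = 0.093068 + 0.912385 = 1.005453.
Q̄ = (S₀/π) × [bracket] = (2838/π) × 1.005453 = 908.3 W/m².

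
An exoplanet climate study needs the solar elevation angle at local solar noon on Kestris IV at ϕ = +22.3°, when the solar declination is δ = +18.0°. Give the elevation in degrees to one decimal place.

85.7°

At local noon the hour angle is zero, so the zenith angle equals |ϕ − δ| = |+22.3° − (+18.000°)| = 4.300°.
Elevation = 90° − 4.300° = 85.7°.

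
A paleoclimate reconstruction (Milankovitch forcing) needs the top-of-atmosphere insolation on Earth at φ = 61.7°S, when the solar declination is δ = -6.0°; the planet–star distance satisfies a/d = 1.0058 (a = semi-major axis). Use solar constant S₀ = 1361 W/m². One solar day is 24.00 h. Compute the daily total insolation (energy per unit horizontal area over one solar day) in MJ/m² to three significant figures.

cos H₀ = −tan(-61.7°) tan(-6.000°) = -0.1952, H₀ = 1.7673 rad.
Bracket: H₀ sin φ sin δ + cos φ cos δ sin H₀ = 1.7673×-0.88048×-0.10453 + 0.47409×0.99452×0.98076 = 0.162656 + 0.462420 = 0.625076.
Inverse-square distance factor (a/d)² = 1.0058² = 1.011634.
Q̄ = (S₀/π) × 1.011634 × [bracket] = (1361/π) × 1.011634 × 0.625076 = 273.95 W/m².
Daily total = Q̄ × 24.00 h × 3600 s/h = 273.95 × 24.00 × 3600 / 10⁶ = 23.67 MJ/m².

23.7 MJ/m²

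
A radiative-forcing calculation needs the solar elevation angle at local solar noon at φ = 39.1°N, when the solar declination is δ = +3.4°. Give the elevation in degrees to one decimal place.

54.3°

At local noon the hour angle is zero, so the zenith angle equals |φ − δ| = |+39.1° − (+3.400°)| = 35.700°.
Elevation = 90° − 35.700° = 54.3°.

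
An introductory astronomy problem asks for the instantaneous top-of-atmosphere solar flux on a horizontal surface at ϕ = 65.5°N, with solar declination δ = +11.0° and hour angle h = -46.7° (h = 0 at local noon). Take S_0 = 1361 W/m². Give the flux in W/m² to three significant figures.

616 W/m²

cos θ_z = sin ϕ sin δ + cos ϕ cos δ cos h = 0.173629 + 0.279179 = 0.452808.
Flux = S_0 · cos θ_z = 1361 × 0.452808 = 616.3 W/m².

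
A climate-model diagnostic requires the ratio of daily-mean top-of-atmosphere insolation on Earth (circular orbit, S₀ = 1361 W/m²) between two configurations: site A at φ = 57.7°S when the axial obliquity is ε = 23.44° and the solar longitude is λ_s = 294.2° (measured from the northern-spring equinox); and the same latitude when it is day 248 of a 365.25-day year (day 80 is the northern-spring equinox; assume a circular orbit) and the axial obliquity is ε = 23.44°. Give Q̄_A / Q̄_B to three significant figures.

— Configuration A (φ=-57.7°):
Solar declination: sin δ = sin ε · sin λ_s = sin 23.44° × sin 294.2° = -0.36283, so δ = -21.274°.
cos H₀ = −tan(-57.7°) tan(-21.274°) = -0.6159, H₀ = 2.2343 rad.
Bracket: H₀ sin φ sin δ + cos φ cos δ sin H₀ = 2.2343×-0.84526×-0.36283 + 0.53435×0.93185×0.78781 = 0.685228 + 0.392277 = 1.077505.
Q̄ = (S₀/π) × [bracket] = (1361/π) × 1.077505 = 466.80 W/m².
— Configuration B (φ=-57.7°):
Solar longitude: λ_s = 360° × (248 − 80)/365.25 = 165.585°.
sin δ = sin 23.44° × sin 165.585° = 0.09903, so δ = +5.683°.
cos H₀ = −tan(-57.7°) tan(+5.683°) = 0.1574, H₀ = 1.4127 rad.
Bracket: H₀ sin φ sin δ + cos φ cos δ sin H₀ = 1.4127×-0.84526×0.09903 + 0.53435×0.99508×0.98753 = -0.118252 + 0.525090 = 0.406838.
Q̄ = (S₀/π) × [bracket] = (1361/π) × 0.406838 = 176.25 W/m².
Ratio Q̄_A / Q̄_B = 466.80 / 176.25 = 2.649.

Q̄_A / Q̄_B ≈ 2.65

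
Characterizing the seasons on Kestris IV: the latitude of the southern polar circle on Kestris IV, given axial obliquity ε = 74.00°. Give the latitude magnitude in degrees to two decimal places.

The polar circle is the lowest latitude that experiences at least one full rotation of continuous darkness at the northern-summer solstice; it lies at |φ| = 90° − ε = 90° − 74.00° = 16.00°.

16.00°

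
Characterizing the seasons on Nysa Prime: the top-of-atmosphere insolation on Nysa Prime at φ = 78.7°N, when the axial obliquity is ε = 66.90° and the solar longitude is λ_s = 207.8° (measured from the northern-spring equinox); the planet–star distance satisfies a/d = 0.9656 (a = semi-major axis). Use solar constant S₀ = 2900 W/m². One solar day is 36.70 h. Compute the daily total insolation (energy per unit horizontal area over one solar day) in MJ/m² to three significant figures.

Solar declination: sin δ = sin ε · sin λ_s = sin 66.90° × sin 207.8° = -0.42899, so δ = -25.404°.
cos H₀ = −tan(+78.7°) tan(-25.404°) = 2.3767 ≥ 1 ⇒ polar night, H₀ = 0 and Q̄ = 0.
Inverse-square distance factor (a/d)² = 0.9656² = 0.932383.
Daily total = Q̄ × 36.70 h × 3600 s/h = 0.00 MJ/m².

0.00 MJ/m²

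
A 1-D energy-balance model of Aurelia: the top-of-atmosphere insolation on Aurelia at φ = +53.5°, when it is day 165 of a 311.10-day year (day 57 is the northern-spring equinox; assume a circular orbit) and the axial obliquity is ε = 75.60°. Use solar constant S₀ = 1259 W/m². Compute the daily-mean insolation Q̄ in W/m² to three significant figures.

Q̄ ≈ 803 W/m²

Solar longitude: λ_s = 360° × (165 − 57)/311.10 = 124.976°.
sin δ = sin 75.60° × sin 124.976° = 0.79365, so δ = +52.528°.
cos H₀ = −tan(+53.5°) tan(+52.528°) = -1.7630 ≤ −1 ⇒ polar day, H₀ = π.
Bracket: H₀ sin φ sin δ + cos φ cos δ sin H₀ = 3.1416×0.80386×0.79365 + 0.59482×0.60837×0.00000 = 2.004289 + 0.000000 = 2.004289.
Q̄ = (S₀/π) × [bracket] = (1259/π) × 2.004289 = 803.2 W/m².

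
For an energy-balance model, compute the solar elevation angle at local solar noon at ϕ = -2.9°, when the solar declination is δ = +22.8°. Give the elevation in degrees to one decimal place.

64.3°

At local noon the hour angle is zero, so the zenith angle equals |ϕ − δ| = |-2.9° − (+22.800°)| = 25.700°.
Elevation = 90° − 25.700° = 64.3°.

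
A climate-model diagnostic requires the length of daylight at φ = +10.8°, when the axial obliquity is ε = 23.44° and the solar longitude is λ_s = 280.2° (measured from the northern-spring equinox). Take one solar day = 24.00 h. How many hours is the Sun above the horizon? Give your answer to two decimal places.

Solar declination: sin δ = sin ε · sin λ_s = sin 23.44° × sin 280.2° = -0.39150, so δ = -23.048°.
cos H₀ = −tan φ · tan δ = −tan(+10.8°) × tan(-23.048°) = 0.0812, so H₀ = 1.4895 rad = 85.34°.
Daylight = 2H₀/(2π) × 24.00 h = (1.4895/π) × 24.00 = 11.38 h.

11.38 h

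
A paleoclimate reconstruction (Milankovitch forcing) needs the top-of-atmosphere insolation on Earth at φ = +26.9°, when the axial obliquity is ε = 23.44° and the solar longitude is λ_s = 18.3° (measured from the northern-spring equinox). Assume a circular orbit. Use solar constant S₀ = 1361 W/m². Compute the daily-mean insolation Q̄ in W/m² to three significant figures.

Q̄ ≈ 423 W/m²

Solar declination: sin δ = sin ε · sin λ_s = sin 23.44° × sin 18.3° = 0.12490, so δ = +7.175°.
cos H₀ = −tan(+26.9°) tan(+7.175°) = -0.0639, H₀ = 1.6347 rad.
Bracket: H₀ sin φ sin δ + cos φ cos δ sin H₀ = 1.6347×0.45243×0.12490 + 0.89180×0.99217×0.99796 = 0.092374 + 0.883012 = 0.975386.
Q̄ = (S₀/π) × [bracket] = (1361/π) × 0.975386 = 422.6 W/m².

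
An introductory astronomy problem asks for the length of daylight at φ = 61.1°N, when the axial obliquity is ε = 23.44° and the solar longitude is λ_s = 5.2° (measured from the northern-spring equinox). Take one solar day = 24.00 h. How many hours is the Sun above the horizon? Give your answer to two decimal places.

12.50 h

Solar declination: sin δ = sin ε · sin λ_s = sin 23.44° × sin 5.2° = 0.03605, so δ = +2.066°.
cos H₀ = −tan φ · tan δ = −tan(+61.1°) × tan(+2.066°) = -0.0654, so H₀ = 1.6362 rad = 93.75°.
Daylight = 2H₀/(2π) × 24.00 h = (1.6362/π) × 24.00 = 12.50 h.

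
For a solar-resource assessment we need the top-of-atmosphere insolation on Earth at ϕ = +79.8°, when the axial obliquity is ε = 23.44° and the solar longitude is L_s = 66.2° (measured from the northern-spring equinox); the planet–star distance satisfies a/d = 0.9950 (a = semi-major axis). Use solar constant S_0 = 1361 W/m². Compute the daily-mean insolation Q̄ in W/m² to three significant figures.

Q̄ ≈ 483 W/m²

Solar declination: sin δ = sin ε · sin L_s = sin 23.44° × sin 66.2° = 0.36396, so δ = +21.344°.
cos h₀ = −tan(+79.8°) tan(+21.344°) = -2.1718 ≤ −1 ⇒ polar day, h₀ = π.
Bracket: h₀ sin ϕ sin δ + cos ϕ cos δ sin h₀ = 3.1416×0.98420×0.36396 + 0.17708×0.93141×0.00000 = 1.125351 + 0.000000 = 1.125351.
Inverse-square distance factor (a/d)² = 0.9950² = 0.990025.
Q̄ = (S_0/π) × 0.990025 × [bracket] = (1361/π) × 0.990025 × 1.125351 = 482.7 W/m².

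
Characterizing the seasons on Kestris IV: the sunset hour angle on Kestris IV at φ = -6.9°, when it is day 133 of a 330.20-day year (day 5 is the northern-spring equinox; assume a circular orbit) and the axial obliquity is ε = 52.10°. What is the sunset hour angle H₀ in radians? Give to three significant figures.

H₀ = 1.50 rad

Solar longitude: λ_s = 360° × (133 − 5)/330.20 = 139.552°.
sin δ = sin 52.10° × sin 139.552° = 0.51193, so δ = +30.792°.
cos H₀ = −tan φ · tan δ = −tan(-6.9°) × tan(+30.792°) = 0.0721, so H₀ = 1.4986 rad = 85.86°.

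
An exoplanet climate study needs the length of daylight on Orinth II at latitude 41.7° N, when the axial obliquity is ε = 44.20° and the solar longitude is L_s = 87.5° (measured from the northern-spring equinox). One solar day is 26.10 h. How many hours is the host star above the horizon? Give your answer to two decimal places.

21.73 h

Solar declination: sin δ = sin ε · sin L_s = sin 44.20° × sin 87.5° = 0.69650, so δ = +44.147°.
cos h₀ = −tan ϕ · tan δ = −tan(+41.7°) × tan(+44.147°) = -0.8648, so h₀ = 2.6156 rad = 149.86°.
Daylight = 2h₀/(2π) × 26.10 h = (2.6156/π) × 26.10 = 21.73 h.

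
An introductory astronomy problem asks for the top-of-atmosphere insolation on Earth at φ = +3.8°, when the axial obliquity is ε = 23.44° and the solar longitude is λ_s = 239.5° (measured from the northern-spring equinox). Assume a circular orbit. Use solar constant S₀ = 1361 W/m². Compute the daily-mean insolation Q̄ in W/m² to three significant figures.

Q̄ ≈ 391 W/m²

Solar declination: sin δ = sin ε · sin λ_s = sin 23.44° × sin 239.5° = -0.34275, so δ = -20.044°.
cos H₀ = −tan(+3.8°) tan(-20.044°) = 0.0242, H₀ = 1.5466 rad.
Bracket: H₀ sin φ sin δ + cos φ cos δ sin H₀ = 1.5466×0.06627×-0.34275 + 0.99780×0.93943×0.99971 = -0.035130 + 0.937091 = 0.901961.
Q̄ = (S₀/π) × [bracket] = (1361/π) × 0.901961 = 390.7 W/m².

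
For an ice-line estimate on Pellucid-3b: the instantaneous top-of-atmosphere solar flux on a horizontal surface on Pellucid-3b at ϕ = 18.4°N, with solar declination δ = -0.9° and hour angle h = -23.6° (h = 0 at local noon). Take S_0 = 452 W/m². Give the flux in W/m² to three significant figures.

391 W/m²

cos θ_z = sin ϕ sin δ + cos ϕ cos δ cos h = -0.004958 + 0.869407 = 0.864449.
Flux = S_0 · cos θ_z = 452 × 0.864449 = 390.7 W/m².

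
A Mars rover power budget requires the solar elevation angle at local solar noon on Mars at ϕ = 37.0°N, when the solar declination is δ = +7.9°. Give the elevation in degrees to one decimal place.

At local noon the hour angle is zero, so the zenith angle equals |ϕ − δ| = |+37.0° − (+7.900°)| = 29.100°.
Elevation = 90° − 29.100° = 60.9°.

60.9°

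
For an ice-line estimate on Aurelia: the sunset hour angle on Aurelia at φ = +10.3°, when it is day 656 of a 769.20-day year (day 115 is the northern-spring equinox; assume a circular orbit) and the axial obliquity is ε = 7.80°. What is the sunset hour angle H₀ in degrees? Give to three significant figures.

Solar longitude: λ_s = 360° × (656 − 115)/769.20 = 253.198°.
sin δ = sin 7.80° × sin 253.198° = -0.12992, so δ = -7.465°.
cos H₀ = −tan φ · tan δ = −tan(+10.3°) × tan(-7.465°) = 0.0238, so H₀ = 1.5470 rad = 88.64°.

H₀ = 88.6°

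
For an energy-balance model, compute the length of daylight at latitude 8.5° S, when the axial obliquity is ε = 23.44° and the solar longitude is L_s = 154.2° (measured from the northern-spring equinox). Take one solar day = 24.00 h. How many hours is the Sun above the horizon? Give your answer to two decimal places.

Solar declination: sin δ = sin ε · sin L_s = sin 23.44° × sin 154.2° = 0.17313, so δ = +9.970°.
cos h₀ = −tan ϕ · tan δ = −tan(-8.5°) × tan(+9.970°) = 0.0263, so h₀ = 1.5445 rad = 88.49°.
Daylight = 2h₀/(2π) × 24.00 h = (1.5445/π) × 24.00 = 11.80 h.

11.80 h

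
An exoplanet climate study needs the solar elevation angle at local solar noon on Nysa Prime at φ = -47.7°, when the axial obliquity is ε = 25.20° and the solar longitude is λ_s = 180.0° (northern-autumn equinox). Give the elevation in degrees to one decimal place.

Solar declination: sin δ = sin ε · sin λ_s = sin 25.20° × sin 180.0° = 0.00000, so δ = +0.000°.
At local noon the hour angle is zero, so the zenith angle equals |φ − δ| = |-47.7° − (+0.000°)| = 47.700°.
Elevation = 90° − 47.700° = 42.3°.

42.3°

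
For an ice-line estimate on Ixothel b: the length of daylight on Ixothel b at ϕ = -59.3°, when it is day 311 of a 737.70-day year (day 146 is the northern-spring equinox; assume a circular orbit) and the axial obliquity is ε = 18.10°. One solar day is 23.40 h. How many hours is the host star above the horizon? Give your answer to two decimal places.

Solar longitude: L_s = 360° × (311 − 146)/737.70 = 80.521°.
sin δ = sin 18.10° × sin 80.521° = 0.30643, so δ = +17.844°.
cos h₀ = −tan ϕ · tan δ = −tan(-59.3°) × tan(+17.844°) = 0.5422, so h₀ = 0.9978 rad = 57.17°.
Daylight = 2h₀/(2π) × 23.40 h = (0.9978/π) × 23.40 = 7.43 h.

7.43 h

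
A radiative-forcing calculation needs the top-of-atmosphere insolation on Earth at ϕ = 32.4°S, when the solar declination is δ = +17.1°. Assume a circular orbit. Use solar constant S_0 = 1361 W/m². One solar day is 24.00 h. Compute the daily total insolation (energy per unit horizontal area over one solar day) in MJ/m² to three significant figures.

cos h₀ = −tan(-32.4°) tan(+17.100°) = 0.1952, h₀ = 1.3743 rad.
Bracket: h₀ sin ϕ sin δ + cos ϕ cos δ sin h₀ = 1.3743×-0.53583×0.29404 + 0.84433×0.95579×0.98076 = -0.216528 + 0.791475 = 0.574947.
Q̄ = (S_0/π) × [bracket] = (1361/π) × 0.574947 = 249.08 W/m².
Daily total = Q̄ × 24.00 h × 3600 s/h = 249.08 × 24.00 × 3600 / 10⁶ = 21.52 MJ/m².

21.5 MJ/m²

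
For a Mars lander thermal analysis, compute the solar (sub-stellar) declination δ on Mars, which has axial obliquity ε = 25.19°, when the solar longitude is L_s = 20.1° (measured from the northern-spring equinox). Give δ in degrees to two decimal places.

δ = +8.41°

sin δ = sin ε · sin L_s = sin 25.19° × sin 20.1° = 0.146269.
δ = arcsin(0.146269) = +8.41°.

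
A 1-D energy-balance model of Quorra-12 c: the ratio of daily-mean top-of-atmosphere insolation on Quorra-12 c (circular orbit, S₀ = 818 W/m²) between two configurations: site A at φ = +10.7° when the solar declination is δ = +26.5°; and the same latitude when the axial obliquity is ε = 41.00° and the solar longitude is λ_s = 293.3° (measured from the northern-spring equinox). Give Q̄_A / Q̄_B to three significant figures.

— Configuration A (φ=+10.7°):
cos H₀ = −tan(+10.7°) tan(+26.500°) = -0.0942, H₀ = 1.6651 rad.
Bracket: H₀ sin φ sin δ + cos φ cos δ sin H₀ = 1.6651×0.18567×0.44620 + 0.98261×0.89493×0.99555 = 0.137947 + 0.875454 = 1.013401.
Q̄ = (S₀/π) × [bracket] = (818/π) × 1.013401 = 263.87 W/m².
— Configuration B (φ=+10.7°):
Solar declination: sin δ = sin ε · sin λ_s = sin 41.00° × sin 293.3° = -0.60256, so δ = -37.053°.
cos H₀ = −tan(+10.7°) tan(-37.053°) = 0.1427, H₀ = 1.4276 rad.
Bracket: H₀ sin φ sin δ + cos φ cos δ sin H₀ = 1.4276×0.18567×-0.60256 + 0.98261×0.79808×0.98977 = -0.159716 + 0.776179 = 0.616463.
Q̄ = (S₀/π) × [bracket] = (818/π) × 0.616463 = 160.51 W/m².
Ratio Q̄_A / Q̄_B = 263.87 / 160.51 = 1.644.

Q̄_A / Q̄_B ≈ 1.64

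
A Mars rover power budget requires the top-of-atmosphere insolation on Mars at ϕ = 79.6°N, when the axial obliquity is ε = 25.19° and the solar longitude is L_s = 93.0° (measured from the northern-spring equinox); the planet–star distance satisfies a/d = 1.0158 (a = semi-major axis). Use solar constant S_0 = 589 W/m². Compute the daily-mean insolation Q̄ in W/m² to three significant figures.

Q̄ ≈ 254 W/m²

Solar declination: sin δ = sin ε · sin L_s = sin 25.19° × sin 93.0° = 0.42504, so δ = +25.153°.
cos h₀ = −tan(+79.6°) tan(+25.153°) = -2.5585 ≤ −1 ⇒ polar day, h₀ = π.
Bracket: h₀ sin ϕ sin δ + cos ϕ cos δ sin h₀ = 3.1416×0.98357×0.42504 + 0.18052×0.90518×0.00000 = 1.313367 + 0.000000 = 1.313367.
Inverse-square distance factor (a/d)² = 1.0158² = 1.031850.
Q̄ = (S_0/π) × 1.031850 × [bracket] = (589/π) × 1.031850 × 1.313367 = 254.1 W/m².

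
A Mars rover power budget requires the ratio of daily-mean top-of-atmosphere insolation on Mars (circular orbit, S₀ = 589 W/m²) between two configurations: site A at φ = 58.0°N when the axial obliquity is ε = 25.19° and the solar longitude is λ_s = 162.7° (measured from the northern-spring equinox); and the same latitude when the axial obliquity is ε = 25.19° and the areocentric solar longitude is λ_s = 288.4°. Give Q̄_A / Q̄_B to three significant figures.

— Configuration A (φ=+58.0°):
Solar declination: sin δ = sin ε · sin λ_s = sin 25.19° × sin 162.7° = 0.12657, so δ = +7.271°.
cos H₀ = −tan(+58.0°) tan(+7.271°) = -0.2042, H₀ = 1.7764 rad.
Bracket: H₀ sin φ sin δ + cos φ cos δ sin H₀ = 1.7764×0.84805×0.12657 + 0.52992×0.99196×0.97893 = 0.190675 + 0.514584 = 0.705259.
Q̄ = (S₀/π) × [bracket] = (589/π) × 0.705259 = 132.23 W/m².
— Configuration B (φ=+58.0°):
sin δ = sin 25.19° × sin 288.4° = -0.40386, so δ = -23.820°.
cos H₀ = −tan(+58.0°) tan(-23.820°) = 0.7065, H₀ = 0.7863 rad.
Bracket: H₀ sin φ sin δ + cos φ cos δ sin H₀ = 0.7863×0.84805×-0.40386 + 0.52992×0.91482×0.70772 = -0.269303 + 0.343090 = 0.073787.
Q̄ = (S₀/π) × [bracket] = (589/π) × 0.073787 = 13.834 W/m².
Ratio Q̄_A / Q̄_B = 132.23 / 13.834 = 9.558.

Q̄_A / Q̄_B ≈ 9.56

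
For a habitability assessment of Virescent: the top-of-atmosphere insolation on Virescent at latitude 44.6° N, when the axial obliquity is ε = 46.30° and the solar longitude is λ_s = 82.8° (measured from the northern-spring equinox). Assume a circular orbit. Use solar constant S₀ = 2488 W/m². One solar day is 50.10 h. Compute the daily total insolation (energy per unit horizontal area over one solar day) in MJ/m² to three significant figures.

Solar declination: sin δ = sin ε · sin λ_s = sin 46.30° × sin 82.8° = 0.71727, so δ = +45.829°.
cos H₀ = −tan(+44.6°) tan(+45.829°) = -1.0151 ≤ −1 ⇒ polar day, H₀ = π.
Bracket: H₀ sin φ sin δ + cos φ cos δ sin H₀ = 3.1416×0.70215×0.71727 + 0.71203×0.69680×0.00000 = 1.582208 + 0.000000 = 1.582208.
Q̄ = (S₀/π) × [bracket] = (2488/π) × 1.582208 = 1253.0 W/m².
Daily total = Q̄ × 50.10 h × 3600 s/h = 1253.0 × 50.10 × 3600 / 10⁶ = 226.0 MJ/m².

226 MJ/m²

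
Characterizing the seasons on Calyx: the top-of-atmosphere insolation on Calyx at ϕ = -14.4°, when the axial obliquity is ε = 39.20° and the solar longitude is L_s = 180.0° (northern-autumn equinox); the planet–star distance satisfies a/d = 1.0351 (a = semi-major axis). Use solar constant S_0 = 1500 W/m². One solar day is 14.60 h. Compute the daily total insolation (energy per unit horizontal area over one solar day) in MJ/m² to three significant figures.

26.0 MJ/m²

Solar declination: sin δ = sin ε · sin L_s = sin 39.20° × sin 180.0° = 0.00000, so δ = +0.000°.
cos h₀ = −tan(-14.4°) tan(+0.000°) = 0.0000, h₀ = 1.5708 rad.
Bracket: h₀ sin ϕ sin δ + cos ϕ cos δ sin h₀ = 1.5708×-0.24869×0.00000 + 0.96858×1.00000×1.00000 = -0.000000 + 0.968580 = 0.968580.
Inverse-square distance factor (a/d)² = 1.0351² = 1.071432.
Q̄ = (S_0/π) × 1.071432 × [bracket] = (1500/π) × 1.071432 × 0.968580 = 495.50 W/m².
Daily total = Q̄ × 14.60 h × 3600 s/h = 495.50 × 14.60 × 3600 / 10⁶ = 26.04 MJ/m².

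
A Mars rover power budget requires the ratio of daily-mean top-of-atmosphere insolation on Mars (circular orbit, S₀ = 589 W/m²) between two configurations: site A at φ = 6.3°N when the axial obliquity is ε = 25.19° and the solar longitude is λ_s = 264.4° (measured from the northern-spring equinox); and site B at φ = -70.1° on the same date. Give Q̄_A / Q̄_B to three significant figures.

— Configuration A (φ=+6.3°):
Solar declination: sin δ = sin ε · sin λ_s = sin 25.19° × sin 264.4° = -0.42359, so δ = -25.061°.
cos H₀ = −tan(+6.3°) tan(-25.061°) = 0.0516, H₀ = 1.5191 rad.
Bracket: H₀ sin φ sin δ + cos φ cos δ sin H₀ = 1.5191×0.10973×-0.42359 + 0.99396×0.90585×0.99867 = -0.070609 + 0.899181 = 0.828572.
Q̄ = (S₀/π) × [bracket] = (589/π) × 0.828572 = 155.34 W/m².
— Configuration B (φ=-70.1°):
cos H₀ = −tan(-70.1°) tan(-25.061°) = -1.2918 ≤ −1 ⇒ polar day, H₀ = π.
Bracket: H₀ sin φ sin δ + cos φ cos δ sin H₀ = 3.1416×-0.94029×-0.42359 + 0.34038×0.90585×0.00000 = 1.251291 + 0.000000 = 1.251291.
Q̄ = (S₀/π) × [bracket] = (589/π) × 1.251291 = 234.60 W/m².
Ratio Q̄_A / Q̄_B = 155.34 / 234.60 = 0.6621.

Q̄_A / Q̄_B ≈ 0.662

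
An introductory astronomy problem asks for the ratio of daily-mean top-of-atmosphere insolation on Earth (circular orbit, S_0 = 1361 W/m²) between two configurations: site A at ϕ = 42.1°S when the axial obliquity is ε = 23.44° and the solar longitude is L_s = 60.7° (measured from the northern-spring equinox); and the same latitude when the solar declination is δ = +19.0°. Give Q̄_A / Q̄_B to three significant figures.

Q̄_A / Q̄_B ≈ 0.941

— Configuration A (ϕ=-42.1°):
Solar declination: sin δ = sin ε · sin L_s = sin 23.44° × sin 60.7° = 0.34690, so δ = +20.298°.
cos h₀ = −tan(-42.1°) tan(+20.298°) = 0.3342, h₀ = 1.2300 rad.
Bracket: h₀ sin ϕ sin δ + cos ϕ cos δ sin h₀ = 1.2300×-0.67043×0.34690 + 0.74198×0.93790×0.94250 = -0.286064 + 0.655889 = 0.369825.
Q̄ = (S_0/π) × [bracket] = (1361/π) × 0.369825 = 160.22 W/m².
— Configuration B (ϕ=-42.1°):
cos h₀ = −tan(-42.1°) tan(+19.000°) = 0.3111, h₀ = 1.2544 rad.
Bracket: h₀ sin ϕ sin δ + cos ϕ cos δ sin h₀ = 1.2544×-0.67043×0.32557 + 0.74198×0.94552×0.95037 = -0.273800 + 0.666739 = 0.392939.
Q̄ = (S_0/π) × [bracket] = (1361/π) × 0.392939 = 170.23 W/m².
Ratio Q̄_A / Q̄_B = 160.22 / 170.23 = 0.9412.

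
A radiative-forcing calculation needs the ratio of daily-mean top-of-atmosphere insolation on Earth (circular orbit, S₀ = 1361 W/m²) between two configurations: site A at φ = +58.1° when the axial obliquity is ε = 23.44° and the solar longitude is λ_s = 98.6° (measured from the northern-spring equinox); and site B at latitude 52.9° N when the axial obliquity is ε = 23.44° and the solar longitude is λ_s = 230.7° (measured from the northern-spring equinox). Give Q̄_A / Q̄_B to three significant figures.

Q̄_A / Q̄_B ≈ 4.68

— Configuration A (φ=+58.1°):
Solar declination: sin δ = sin ε · sin λ_s = sin 23.44° × sin 98.6° = 0.39332, so δ = +23.161°.
cos H₀ = −tan(+58.1°) tan(+23.161°) = -0.6873, H₀ = 2.3285 rad.
Bracket: H₀ sin φ sin δ + cos φ cos δ sin H₀ = 2.3285×0.84897×0.39332 + 0.52844×0.91940×0.72639 = 0.777525 + 0.352915 = 1.130440.
Q̄ = (S₀/π) × [bracket] = (1361/π) × 1.130440 = 489.73 W/m².
— Configuration B (φ=+52.9°):
Solar declination: sin δ = sin ε · sin λ_s = sin 23.44° × sin 230.7° = -0.30782, so δ = -17.928°.
cos H₀ = −tan(+52.9°) tan(-17.928°) = 0.4278, H₀ = 1.1288 rad.
Bracket: H₀ sin φ sin δ + cos φ cos δ sin H₀ = 1.1288×0.79758×-0.30782 + 0.60321×0.95144×0.90388 = -0.277133 + 0.518753 = 0.241620.
Q̄ = (S₀/π) × [bracket] = (1361/π) × 0.241620 = 104.67 W/m².
Ratio Q̄_A / Q̄_B = 489.73 / 104.67 = 4.679.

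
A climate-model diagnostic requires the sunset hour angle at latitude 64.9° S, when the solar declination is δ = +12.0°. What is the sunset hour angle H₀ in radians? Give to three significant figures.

H₀ = 1.10 rad

cos H₀ = −tan φ · tan δ = −tan(-64.9°) × tan(+12.000°) = 0.4538, so H₀ = 1.0998 rad = 63.01°.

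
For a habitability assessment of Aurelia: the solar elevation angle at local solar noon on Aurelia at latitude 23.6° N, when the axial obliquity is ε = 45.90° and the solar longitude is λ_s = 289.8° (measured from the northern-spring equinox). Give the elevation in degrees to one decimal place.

23.9°

Solar declination: sin δ = sin ε · sin λ_s = sin 45.90° × sin 289.8° = -0.67567, so δ = -42.506°.
At local noon the hour angle is zero, so the zenith angle equals |φ − δ| = |+23.6° − (-42.506°)| = 66.106°.
Elevation = 90° − 66.106° = 23.9°.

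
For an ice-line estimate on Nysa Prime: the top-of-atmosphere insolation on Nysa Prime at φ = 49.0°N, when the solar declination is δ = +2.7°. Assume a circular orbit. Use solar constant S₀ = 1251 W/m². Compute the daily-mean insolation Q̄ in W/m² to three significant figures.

cos H₀ = −tan(+49.0°) tan(+2.700°) = -0.0542, H₀ = 1.6251 rad.
Bracket: H₀ sin φ sin δ + cos φ cos δ sin H₀ = 1.6251×0.75471×0.04711 + 0.65606×0.99889×0.99853 = 0.057779 + 0.654368 = 0.712147.
Q̄ = (S₀/π) × [bracket] = (1251/π) × 0.712147 = 283.6 W/m².

Q̄ ≈ 284 W/m²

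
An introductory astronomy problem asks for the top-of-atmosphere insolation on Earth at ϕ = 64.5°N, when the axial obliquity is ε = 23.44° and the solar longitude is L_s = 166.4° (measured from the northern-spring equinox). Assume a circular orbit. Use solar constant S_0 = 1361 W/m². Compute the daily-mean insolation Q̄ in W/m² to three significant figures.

Q̄ ≈ 247 W/m²

Solar declination: sin δ = sin ε · sin L_s = sin 23.44° × sin 166.4° = 0.09354, so δ = +5.367°.
cos h₀ = −tan(+64.5°) tan(+5.367°) = -0.1970, h₀ = 1.7691 rad.
Bracket: h₀ sin ϕ sin δ + cos ϕ cos δ sin h₀ = 1.7691×0.90259×0.09354 + 0.43051×0.99562×0.98041 = 0.149362 + 0.420228 = 0.569590.
Q̄ = (S_0/π) × [bracket] = (1361/π) × 0.569590 = 246.8 W/m².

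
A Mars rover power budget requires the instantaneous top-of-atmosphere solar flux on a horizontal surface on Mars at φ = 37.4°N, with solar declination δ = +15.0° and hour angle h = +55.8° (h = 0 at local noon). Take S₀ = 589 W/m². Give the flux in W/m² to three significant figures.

cos θ_z = sin φ sin δ + cos φ cos δ cos h = 0.157200 + 0.431312 = 0.588512.
Flux = S₀ · cos θ_z = 589 × 0.588512 = 346.6 W/m².

347 W/m²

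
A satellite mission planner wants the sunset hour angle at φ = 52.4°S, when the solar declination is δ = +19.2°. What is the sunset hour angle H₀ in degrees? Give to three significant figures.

cos H₀ = −tan φ · tan δ = −tan(-52.4°) × tan(+19.200°) = 0.4522, so H₀ = 1.1016 rad = 63.12°.

H₀ = 63.1°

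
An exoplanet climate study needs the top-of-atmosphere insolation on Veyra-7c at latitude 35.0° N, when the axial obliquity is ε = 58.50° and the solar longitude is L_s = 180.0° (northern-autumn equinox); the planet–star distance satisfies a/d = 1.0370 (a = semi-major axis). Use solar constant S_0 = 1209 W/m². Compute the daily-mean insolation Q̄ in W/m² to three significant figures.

Solar declination: sin δ = sin ε · sin L_s = sin 58.50° × sin 180.0° = 0.00000, so δ = +0.000°.
cos h₀ = −tan(+35.0°) tan(+0.000°) = -0.0000, h₀ = 1.5708 rad.
Bracket: h₀ sin ϕ sin δ + cos ϕ cos δ sin h₀ = 1.5708×0.57358×0.00000 + 0.81915×1.00000×1.00000 = 0.000000 + 0.819150 = 0.819150.
Inverse-square distance factor (a/d)² = 1.0370² = 1.075369.
Q̄ = (S_0/π) × 1.075369 × [bracket] = (1209/π) × 1.075369 × 0.819150 = 339.0 W/m².

Q̄ ≈ 339 W/m²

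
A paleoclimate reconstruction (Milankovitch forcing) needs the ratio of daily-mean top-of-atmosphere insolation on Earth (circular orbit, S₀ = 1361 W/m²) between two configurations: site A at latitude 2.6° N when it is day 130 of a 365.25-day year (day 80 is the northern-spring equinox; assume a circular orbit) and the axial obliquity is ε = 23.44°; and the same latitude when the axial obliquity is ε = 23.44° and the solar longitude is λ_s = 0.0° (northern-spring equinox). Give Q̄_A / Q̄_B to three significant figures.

Q̄_A / Q̄_B ≈ 0.975

— Configuration A (φ=+2.6°):
Solar longitude: λ_s = 360° × (130 − 80)/365.25 = 49.281°.
sin δ = sin 23.44° × sin 49.281° = 0.30149, so δ = +17.547°.
cos H₀ = −tan(+2.6°) tan(+17.547°) = -0.0144, H₀ = 1.5852 rad.
Bracket: H₀ sin φ sin δ + cos φ cos δ sin H₀ = 1.5852×0.04536×0.30149 + 0.99897×0.95347×0.99990 = 0.021679 + 0.952393 = 0.974072.
Q̄ = (S₀/π) × [bracket] = (1361/π) × 0.974072 = 421.99 W/m².
— Configuration B (φ=+2.6°):
Solar declination: sin δ = sin ε · sin λ_s = sin 23.44° × sin 0.0° = 0.00000, so δ = +0.000°.
cos H₀ = −tan(+2.6°) tan(+0.000°) = -0.0000, H₀ = 1.5708 rad.
Bracket: H₀ sin φ sin δ + cos φ cos δ sin H₀ = 1.5708×0.04536×0.00000 + 0.99897×1.00000×1.00000 = 0.000000 + 0.998970 = 0.998970.
Q̄ = (S₀/π) × [bracket] = (1361/π) × 0.998970 = 432.77 W/m².
Ratio Q̄_A / Q̄_B = 421.99 / 432.77 = 0.9751.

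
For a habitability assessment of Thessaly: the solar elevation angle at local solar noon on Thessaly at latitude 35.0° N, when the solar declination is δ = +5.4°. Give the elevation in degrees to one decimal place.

At local noon the hour angle is zero, so the zenith angle equals |φ − δ| = |+35.0° − (+5.400°)| = 29.600°.
Elevation = 90° − 29.600° = 60.4°.

60.4°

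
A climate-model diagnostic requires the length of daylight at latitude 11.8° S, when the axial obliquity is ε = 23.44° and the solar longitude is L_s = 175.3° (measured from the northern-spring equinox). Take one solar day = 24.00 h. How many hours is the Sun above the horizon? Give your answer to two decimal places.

11.95 h

Solar declination: sin δ = sin ε · sin L_s = sin 23.44° × sin 175.3° = 0.03259, so δ = +1.868°.
cos h₀ = −tan ϕ · tan δ = −tan(-11.8°) × tan(+1.868°) = 0.0068, so h₀ = 1.5640 rad = 89.61°.
Daylight = 2h₀/(2π) × 24.00 h = (1.5640/π) × 24.00 = 11.95 h.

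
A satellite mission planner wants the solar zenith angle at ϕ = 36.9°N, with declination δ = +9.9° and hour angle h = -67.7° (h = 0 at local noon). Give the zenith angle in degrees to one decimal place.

θ_z = 66.3°

cos θ_z = sin ϕ sin δ + cos ϕ cos δ cos h = 0.103230 + 0.298927 = 0.402157.
θ_z = arccos(0.402157) = 66.3°.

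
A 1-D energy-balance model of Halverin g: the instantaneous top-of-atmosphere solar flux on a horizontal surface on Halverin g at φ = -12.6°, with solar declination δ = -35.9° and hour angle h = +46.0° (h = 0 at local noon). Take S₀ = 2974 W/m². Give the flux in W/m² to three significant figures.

2.01e+03 W/m²

cos θ_z = sin φ sin δ + cos φ cos δ cos h = 0.127913 + 0.549151 = 0.677064.
Flux = S₀ · cos θ_z = 2974 × 0.677064 = 2014 W/m².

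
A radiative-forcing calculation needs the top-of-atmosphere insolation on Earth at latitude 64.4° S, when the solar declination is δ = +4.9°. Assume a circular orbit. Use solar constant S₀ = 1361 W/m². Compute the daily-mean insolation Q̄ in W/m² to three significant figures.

cos H₀ = −tan(-64.4°) tan(+4.900°) = 0.1789, H₀ = 1.3909 rad.
Bracket: H₀ sin φ sin δ + cos φ cos δ sin H₀ = 1.3909×-0.90183×0.08542 + 0.43209×0.99635×0.98386 = -0.107147 + 0.423564 = 0.316417.
Q̄ = (S₀/π) × [bracket] = (1361/π) × 0.316417 = 137.1 W/m².

Q̄ ≈ 137 W/m²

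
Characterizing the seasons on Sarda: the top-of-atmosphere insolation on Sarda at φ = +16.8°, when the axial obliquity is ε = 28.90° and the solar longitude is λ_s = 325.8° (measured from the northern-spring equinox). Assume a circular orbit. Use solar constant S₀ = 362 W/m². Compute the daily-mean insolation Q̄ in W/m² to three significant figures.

Q̄ ≈ 92.3 W/m²

Solar declination: sin δ = sin ε · sin λ_s = sin 28.90° × sin 325.8° = -0.27164, so δ = -15.762°.
cos H₀ = −tan(+16.8°) tan(-15.762°) = 0.0852, H₀ = 1.4855 rad.
Bracket: H₀ sin φ sin δ + cos φ cos δ sin H₀ = 1.4855×0.28903×-0.27164 + 0.95732×0.96240×0.99636 = -0.116630 + 0.917971 = 0.801341.
Q̄ = (S₀/π) × [bracket] = (362/π) × 0.801341 = 92.34 W/m².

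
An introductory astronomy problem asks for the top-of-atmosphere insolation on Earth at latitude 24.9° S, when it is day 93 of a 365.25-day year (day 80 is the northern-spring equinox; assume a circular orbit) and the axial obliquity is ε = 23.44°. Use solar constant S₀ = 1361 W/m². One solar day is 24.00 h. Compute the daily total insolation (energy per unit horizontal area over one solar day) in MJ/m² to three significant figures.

Solar longitude: λ_s = 360° × (93 − 80)/365.25 = 12.813°.
sin δ = sin 23.44° × sin 12.813° = 0.08822, so δ = +5.061°.
cos H₀ = −tan(-24.9°) tan(+5.061°) = 0.0411, H₀ = 1.5297 rad.
Bracket: H₀ sin φ sin δ + cos φ cos δ sin H₀ = 1.5297×-0.42104×0.08822 + 0.90704×0.99610×0.99915 = -0.056819 + 0.902735 = 0.845916.
Q̄ = (S₀/π) × [bracket] = (1361/π) × 0.845916 = 366.47 W/m².
Daily total = Q̄ × 24.00 h × 3600 s/h = 366.47 × 24.00 × 3600 / 10⁶ = 31.66 MJ/m².

31.7 MJ/m²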